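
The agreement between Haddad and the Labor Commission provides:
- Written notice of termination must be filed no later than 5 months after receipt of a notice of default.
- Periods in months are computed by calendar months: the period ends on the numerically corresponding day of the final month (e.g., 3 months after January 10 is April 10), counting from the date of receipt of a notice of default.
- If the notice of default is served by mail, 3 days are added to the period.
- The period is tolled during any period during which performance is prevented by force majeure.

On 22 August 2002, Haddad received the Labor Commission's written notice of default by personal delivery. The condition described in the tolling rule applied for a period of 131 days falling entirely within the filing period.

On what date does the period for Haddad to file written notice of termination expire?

5 months after 22 August 2002 is January 22, 2003.
Service was not by mail, so no mail extension applies.
Tolling adds 131 days: January 22, 2003 + 131 days = June 2, 2003.

June 2, 2003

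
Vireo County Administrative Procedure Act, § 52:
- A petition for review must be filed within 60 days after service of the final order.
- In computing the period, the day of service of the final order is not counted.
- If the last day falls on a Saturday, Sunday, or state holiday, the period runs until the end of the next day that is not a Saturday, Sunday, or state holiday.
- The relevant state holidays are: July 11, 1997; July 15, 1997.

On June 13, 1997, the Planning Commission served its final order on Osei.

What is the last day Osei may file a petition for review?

60 days after June 13, 1997 is August 12, 1997.
August 12, 1997 is a Tuesday and not a state holiday, so no extension applies.

August 12, 1997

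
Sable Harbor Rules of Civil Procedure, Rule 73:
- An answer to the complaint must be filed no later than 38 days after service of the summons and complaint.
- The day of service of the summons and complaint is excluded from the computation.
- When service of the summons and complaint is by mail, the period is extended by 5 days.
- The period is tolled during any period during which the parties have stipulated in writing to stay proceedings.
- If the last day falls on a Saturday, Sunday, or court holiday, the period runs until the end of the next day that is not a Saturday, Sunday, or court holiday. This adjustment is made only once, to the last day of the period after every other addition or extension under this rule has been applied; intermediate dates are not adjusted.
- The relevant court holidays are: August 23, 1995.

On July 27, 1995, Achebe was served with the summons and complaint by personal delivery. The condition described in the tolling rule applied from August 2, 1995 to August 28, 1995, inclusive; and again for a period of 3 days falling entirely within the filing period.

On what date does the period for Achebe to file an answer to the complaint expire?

October 3, 1995

38 days after July 27, 1995 is September 3, 1995.
Service was not by mail, so no mail extension applies.
From August 2, 1995 through August 28, 1995 inclusive is 27 days; tolling adds 27 days: September 3, 1995 + 27 days = September 30, 1995.
Tolling adds 3 days: September 30, 1995 + 3 days = October 3, 1995.
October 3, 1995 is a Tuesday and not a court holiday, so no extension applies.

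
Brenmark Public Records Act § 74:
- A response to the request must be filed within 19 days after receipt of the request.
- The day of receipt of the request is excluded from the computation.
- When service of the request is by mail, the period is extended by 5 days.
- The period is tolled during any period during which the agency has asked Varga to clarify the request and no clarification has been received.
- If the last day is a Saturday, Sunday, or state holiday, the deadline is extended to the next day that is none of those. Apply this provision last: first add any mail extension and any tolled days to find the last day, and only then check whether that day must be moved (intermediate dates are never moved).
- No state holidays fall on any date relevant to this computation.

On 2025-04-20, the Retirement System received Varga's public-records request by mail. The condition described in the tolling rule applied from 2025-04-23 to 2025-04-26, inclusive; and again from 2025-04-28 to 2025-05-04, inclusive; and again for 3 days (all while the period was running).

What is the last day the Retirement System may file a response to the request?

19 days after 2025-04-20 is May 9, 2025.
Service was by mail, adding 5 days: May 9, 2025 + 5 days = May 14, 2025.
From April 23, 2025 through April 26, 2025 inclusive is 4 days; tolling adds 4 days: May 14, 2025 + 4 days = May 18, 2025.
From April 28, 2025 through May 4, 2025 inclusive is 7 days; tolling adds 7 days: May 18, 2025 + 7 days = May 25, 2025.
Tolling adds 3 days: May 25, 2025 + 3 days = May 28, 2025.
May 28, 2025 is a Wednesday and not a state holiday, so no extension applies.

May 28, 2025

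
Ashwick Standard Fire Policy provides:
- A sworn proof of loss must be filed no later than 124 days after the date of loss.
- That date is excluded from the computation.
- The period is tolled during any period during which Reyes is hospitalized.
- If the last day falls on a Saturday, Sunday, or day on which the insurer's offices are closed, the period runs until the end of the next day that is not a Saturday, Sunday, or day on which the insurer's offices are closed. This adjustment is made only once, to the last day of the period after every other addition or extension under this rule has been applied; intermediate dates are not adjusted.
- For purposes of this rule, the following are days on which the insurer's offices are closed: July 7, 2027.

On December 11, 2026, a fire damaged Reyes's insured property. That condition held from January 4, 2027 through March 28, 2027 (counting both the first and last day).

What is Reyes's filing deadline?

July 8, 2027

124 days after December 11, 2026 is April 14, 2027.
From January 4, 2027 through March 28, 2027 inclusive is 84 days; tolling adds 84 days: April 14, 2027 + 84 days = July 7, 2027.
July 7, 2027 is a listed holiday. The next qualifying day is July 8, 2027.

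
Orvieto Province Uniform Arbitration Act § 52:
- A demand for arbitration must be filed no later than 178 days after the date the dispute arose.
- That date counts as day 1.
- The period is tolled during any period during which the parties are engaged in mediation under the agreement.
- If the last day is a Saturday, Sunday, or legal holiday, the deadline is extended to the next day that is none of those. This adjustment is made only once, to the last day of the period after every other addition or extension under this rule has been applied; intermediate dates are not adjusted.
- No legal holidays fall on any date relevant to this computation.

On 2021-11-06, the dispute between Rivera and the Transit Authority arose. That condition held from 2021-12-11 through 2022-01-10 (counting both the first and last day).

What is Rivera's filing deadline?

June 2, 2022

Counting 2021-11-06 as day 1, day 178 is May 2, 2022.
From December 11, 2021 through January 10, 2022 inclusive is 31 days; tolling adds 31 days: May 2, 2022 + 31 days = June 2, 2022.
June 2, 2022 is a Thursday and not a legal holiday, so no extension applies.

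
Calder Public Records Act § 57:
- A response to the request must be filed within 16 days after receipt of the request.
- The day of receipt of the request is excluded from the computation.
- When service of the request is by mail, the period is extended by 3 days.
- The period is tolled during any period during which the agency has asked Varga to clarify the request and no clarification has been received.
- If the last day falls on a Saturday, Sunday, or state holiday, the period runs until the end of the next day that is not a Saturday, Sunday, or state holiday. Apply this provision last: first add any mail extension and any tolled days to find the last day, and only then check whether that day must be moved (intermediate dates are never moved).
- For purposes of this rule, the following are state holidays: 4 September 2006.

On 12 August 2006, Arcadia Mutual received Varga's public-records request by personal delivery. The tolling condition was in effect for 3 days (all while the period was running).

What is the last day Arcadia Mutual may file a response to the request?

August 31, 2006

16 days after 12 August 2006 is August 28, 2006.
Service was not by mail, so no mail extension applies.
Tolling adds 3 days: August 28, 2006 + 3 days = August 31, 2006.
August 31, 2006 is a Thursday and not a state holiday, so no extension applies.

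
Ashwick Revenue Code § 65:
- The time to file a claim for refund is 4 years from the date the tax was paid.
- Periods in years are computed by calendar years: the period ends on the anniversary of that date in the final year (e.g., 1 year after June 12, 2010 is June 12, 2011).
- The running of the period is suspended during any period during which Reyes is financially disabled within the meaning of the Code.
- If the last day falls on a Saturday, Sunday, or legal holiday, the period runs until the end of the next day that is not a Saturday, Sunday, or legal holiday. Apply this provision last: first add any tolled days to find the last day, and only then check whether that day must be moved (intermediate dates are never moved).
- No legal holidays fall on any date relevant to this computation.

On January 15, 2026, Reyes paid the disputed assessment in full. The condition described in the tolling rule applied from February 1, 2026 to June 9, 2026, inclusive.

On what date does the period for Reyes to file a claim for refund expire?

May 24, 2030

4 years after January 15, 2026 is January 15, 2030.
From February 1, 2026 through June 9, 2026 inclusive is 129 days; tolling adds 129 days: January 15, 2030 + 129 days = May 24, 2030.
May 24, 2030 is a Friday and not a legal holiday, so no extension applies.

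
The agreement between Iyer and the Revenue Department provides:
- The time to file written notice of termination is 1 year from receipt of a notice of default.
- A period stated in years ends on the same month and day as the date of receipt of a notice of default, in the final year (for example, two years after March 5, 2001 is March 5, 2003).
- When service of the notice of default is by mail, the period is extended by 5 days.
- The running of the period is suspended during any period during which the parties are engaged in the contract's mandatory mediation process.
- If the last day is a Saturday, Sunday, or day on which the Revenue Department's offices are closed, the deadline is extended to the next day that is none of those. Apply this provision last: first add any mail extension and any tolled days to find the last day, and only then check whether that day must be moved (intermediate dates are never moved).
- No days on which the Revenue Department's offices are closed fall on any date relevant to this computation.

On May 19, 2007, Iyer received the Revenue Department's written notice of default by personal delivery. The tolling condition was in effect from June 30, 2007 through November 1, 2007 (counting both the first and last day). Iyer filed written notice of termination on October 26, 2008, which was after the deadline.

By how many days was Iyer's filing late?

34 days

1 year after May 19, 2007 is May 19, 2008.
Service was not by mail, so no mail extension applies.
From June 30, 2007 through November 1, 2007 inclusive is 125 days; tolling adds 125 days: May 19, 2008 + 125 days = September 21, 2008.
September 21, 2008 is Sunday. The next qualifying day is September 22, 2008.
The deadline is September 22, 2008; from September 22, 2008 to October 26, 2008 is 34 days.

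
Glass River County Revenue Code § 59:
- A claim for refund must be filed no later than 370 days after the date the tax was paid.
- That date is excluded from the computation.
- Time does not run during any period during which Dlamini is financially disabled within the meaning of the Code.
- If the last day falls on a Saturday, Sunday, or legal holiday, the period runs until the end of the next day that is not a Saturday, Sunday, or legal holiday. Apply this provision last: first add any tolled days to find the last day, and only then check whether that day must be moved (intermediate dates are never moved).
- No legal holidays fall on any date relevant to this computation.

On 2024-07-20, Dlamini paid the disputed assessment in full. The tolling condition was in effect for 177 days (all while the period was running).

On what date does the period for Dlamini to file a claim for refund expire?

January 19, 2026

370 days after 2024-07-20 is July 25, 2025.
Tolling adds 177 days: July 25, 2025 + 177 days = January 18, 2026.
January 18, 2026 is Sunday. The next qualifying day is January 19, 2026.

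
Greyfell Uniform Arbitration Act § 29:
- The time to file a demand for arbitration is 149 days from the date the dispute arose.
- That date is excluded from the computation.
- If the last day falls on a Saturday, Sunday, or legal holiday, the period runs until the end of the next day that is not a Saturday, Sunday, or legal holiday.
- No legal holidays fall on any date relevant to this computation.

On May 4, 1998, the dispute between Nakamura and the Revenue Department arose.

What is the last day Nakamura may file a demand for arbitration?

149 days after May 4, 1998 is September 30, 1998.
September 30, 1998 is a Wednesday and not a legal holiday, so no extension applies.

September 30, 1998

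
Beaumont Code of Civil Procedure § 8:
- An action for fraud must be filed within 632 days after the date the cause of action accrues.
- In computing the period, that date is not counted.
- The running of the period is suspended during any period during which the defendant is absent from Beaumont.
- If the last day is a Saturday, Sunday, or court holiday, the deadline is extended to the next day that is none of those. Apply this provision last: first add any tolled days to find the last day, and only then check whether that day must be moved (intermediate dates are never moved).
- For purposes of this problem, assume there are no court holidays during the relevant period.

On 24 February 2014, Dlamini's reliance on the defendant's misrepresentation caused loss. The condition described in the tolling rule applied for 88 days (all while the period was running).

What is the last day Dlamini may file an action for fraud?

632 days after 24 February 2014 is November 18, 2015.
Tolling adds 88 days: November 18, 2015 + 88 days = February 14, 2016.
February 14, 2016 is Sunday. The next qualifying day is February 15, 2016.

February 15, 2016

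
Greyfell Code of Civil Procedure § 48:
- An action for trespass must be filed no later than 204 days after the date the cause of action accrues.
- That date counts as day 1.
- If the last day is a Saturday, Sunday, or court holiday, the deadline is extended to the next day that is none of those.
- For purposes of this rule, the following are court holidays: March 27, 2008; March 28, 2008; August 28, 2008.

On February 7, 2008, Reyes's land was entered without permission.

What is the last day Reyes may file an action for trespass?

August 29, 2008

Counting February 7, 2008 as day 1, day 204 is August 28, 2008.
August 28, 2008 is a listed holiday. The next qualifying day is August 29, 2008.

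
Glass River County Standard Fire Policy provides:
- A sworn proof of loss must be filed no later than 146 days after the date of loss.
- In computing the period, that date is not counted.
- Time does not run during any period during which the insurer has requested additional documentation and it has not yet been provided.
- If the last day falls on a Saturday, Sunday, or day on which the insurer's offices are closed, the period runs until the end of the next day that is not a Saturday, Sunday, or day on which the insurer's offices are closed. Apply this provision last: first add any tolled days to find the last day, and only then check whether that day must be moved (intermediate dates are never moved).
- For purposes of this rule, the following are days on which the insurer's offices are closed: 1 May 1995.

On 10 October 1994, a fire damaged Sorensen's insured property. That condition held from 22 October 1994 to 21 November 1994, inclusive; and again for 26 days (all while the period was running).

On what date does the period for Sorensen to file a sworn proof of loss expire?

146 days after 10 October 1994 is March 5, 1995.
From October 22, 1994 through November 21, 1994 inclusive is 31 days; tolling adds 31 days: March 5, 1995 + 31 days = April 5, 1995.
Tolling adds 26 days: April 5, 1995 + 26 days = May 1, 1995.
May 1, 1995 is a listed holiday. The next qualifying day is May 2, 1995.

May 2, 1995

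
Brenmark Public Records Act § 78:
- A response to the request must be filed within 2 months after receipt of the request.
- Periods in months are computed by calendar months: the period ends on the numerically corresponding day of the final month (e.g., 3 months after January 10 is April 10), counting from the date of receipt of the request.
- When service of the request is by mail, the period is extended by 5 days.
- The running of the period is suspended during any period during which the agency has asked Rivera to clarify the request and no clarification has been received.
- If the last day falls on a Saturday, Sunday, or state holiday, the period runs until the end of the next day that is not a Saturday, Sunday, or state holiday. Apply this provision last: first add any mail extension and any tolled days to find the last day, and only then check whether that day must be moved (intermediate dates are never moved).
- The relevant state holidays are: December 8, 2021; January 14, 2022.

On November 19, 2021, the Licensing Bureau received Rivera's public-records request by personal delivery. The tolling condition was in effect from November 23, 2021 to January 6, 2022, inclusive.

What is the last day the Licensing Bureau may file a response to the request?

March 7, 2022

2 months after November 19, 2021 is January 19, 2022.
Service was not by mail, so no mail extension applies.
From November 23, 2021 through January 6, 2022 inclusive is 45 days; tolling adds 45 days: January 19, 2022 + 45 days = March 5, 2022.
March 5, 2022 is Saturday; March 6, 2022 is Sunday. The next qualifying day is March 7, 2022.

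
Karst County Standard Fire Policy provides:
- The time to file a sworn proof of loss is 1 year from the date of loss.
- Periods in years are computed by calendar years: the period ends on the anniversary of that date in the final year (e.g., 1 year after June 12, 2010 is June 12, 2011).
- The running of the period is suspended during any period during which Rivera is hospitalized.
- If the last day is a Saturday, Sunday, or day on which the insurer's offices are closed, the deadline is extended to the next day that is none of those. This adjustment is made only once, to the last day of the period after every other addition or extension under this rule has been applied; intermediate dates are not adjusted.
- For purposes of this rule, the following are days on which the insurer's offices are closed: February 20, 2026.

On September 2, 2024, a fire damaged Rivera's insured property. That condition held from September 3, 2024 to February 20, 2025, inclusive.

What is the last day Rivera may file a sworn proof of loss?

1 year after September 2, 2024 is September 2, 2025.
From September 3, 2024 through February 20, 2025 inclusive is 171 days; tolling adds 171 days: September 2, 2025 + 171 days = February 20, 2026.
February 20, 2026 is a listed holiday; February 21, 2026 is Saturday; February 22, 2026 is Sunday. The next qualifying day is February 23, 2026.

February 23, 2026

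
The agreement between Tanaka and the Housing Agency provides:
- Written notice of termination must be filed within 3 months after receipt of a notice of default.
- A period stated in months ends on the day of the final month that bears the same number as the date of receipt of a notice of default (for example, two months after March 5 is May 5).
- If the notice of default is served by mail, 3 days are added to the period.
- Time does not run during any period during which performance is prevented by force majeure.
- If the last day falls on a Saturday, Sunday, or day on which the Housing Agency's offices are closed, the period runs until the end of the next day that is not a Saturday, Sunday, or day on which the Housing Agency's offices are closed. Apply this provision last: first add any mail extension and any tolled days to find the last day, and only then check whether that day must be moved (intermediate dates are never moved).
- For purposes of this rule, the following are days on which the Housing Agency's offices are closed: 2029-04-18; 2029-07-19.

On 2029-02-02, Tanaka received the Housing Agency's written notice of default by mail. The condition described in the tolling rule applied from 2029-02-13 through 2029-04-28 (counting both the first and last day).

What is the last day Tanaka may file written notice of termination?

3 months after 2029-02-02 is May 2, 2029.
Service was by mail, adding 3 days: May 2, 2029 + 3 days = May 5, 2029.
From February 13, 2029 through April 28, 2029 inclusive is 75 days; tolling adds 75 days: May 5, 2029 + 75 days = July 19, 2029.
July 19, 2029 is a listed holiday. The next qualifying day is July 20, 2029.

July 20, 2029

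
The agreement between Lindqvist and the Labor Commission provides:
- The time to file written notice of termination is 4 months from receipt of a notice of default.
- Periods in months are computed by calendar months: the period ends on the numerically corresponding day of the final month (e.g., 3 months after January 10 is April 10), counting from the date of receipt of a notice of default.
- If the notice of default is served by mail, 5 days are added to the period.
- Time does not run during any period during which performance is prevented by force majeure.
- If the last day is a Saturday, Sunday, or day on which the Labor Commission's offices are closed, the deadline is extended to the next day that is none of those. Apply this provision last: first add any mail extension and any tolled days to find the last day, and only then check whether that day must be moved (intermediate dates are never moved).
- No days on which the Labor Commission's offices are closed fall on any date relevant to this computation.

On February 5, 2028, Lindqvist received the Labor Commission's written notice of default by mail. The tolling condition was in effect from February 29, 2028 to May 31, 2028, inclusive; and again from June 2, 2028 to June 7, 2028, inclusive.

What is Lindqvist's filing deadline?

September 18, 2028

4 months after February 5, 2028 is June 5, 2028.
Service was by mail, adding 5 days: June 5, 2028 + 5 days = June 10, 2028.
From February 29, 2028 through May 31, 2028 inclusive is 93 days; tolling adds 93 days: June 10, 2028 + 93 days = September 11, 2028.
From June 2, 2028 through June 7, 2028 inclusive is 6 days; tolling adds 6 days: September 11, 2028 + 6 days = September 17, 2028.
September 17, 2028 is Sunday. The next qualifying day is September 18, 2028.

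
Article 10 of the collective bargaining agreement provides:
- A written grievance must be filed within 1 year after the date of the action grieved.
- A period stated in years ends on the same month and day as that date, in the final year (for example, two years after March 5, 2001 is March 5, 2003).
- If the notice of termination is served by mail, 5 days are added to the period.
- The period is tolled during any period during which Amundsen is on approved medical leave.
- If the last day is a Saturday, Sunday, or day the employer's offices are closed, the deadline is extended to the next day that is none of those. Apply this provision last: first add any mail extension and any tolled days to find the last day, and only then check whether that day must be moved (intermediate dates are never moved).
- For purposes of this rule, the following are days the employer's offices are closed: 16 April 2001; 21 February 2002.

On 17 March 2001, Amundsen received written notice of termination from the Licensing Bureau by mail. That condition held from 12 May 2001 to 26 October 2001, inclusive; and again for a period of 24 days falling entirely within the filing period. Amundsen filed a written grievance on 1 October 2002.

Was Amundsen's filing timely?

1 year after 17 March 2001 is March 17, 2002.
Service was by mail, adding 5 days: March 17, 2002 + 5 days = March 22, 2002.
From May 12, 2001 through October 26, 2001 inclusive is 168 days; tolling adds 168 days: March 22, 2002 + 168 days = September 6, 2002.
Tolling adds 24 days: September 6, 2002 + 24 days = September 30, 2002.
September 30, 2002 is a Monday and not a day the employer's offices are closed, so no extension applies.
The deadline is September 30, 2002; the filing on October 1, 2002 is after that date.

No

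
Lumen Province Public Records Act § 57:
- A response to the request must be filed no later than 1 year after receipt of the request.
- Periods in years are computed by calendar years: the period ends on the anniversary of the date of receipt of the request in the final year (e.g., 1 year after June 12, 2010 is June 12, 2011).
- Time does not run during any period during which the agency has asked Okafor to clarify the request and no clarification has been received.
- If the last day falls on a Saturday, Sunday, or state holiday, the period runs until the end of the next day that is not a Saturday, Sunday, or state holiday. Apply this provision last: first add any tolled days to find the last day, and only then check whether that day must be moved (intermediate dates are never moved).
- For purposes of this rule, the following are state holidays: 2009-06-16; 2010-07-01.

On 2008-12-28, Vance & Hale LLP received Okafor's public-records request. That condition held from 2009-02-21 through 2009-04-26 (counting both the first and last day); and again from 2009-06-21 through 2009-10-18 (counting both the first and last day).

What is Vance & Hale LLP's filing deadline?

July 2, 2010

1 year after 2008-12-28 is December 28, 2009.
From February 21, 2009 through April 26, 2009 inclusive is 65 days; tolling adds 65 days: December 28, 2009 + 65 days = March 3, 2010.
From June 21, 2009 through October 18, 2009 inclusive is 120 days; tolling adds 120 days: March 3, 2010 + 120 days = July 1, 2010.
July 1, 2010 is a listed holiday. The next qualifying day is July 2, 2010.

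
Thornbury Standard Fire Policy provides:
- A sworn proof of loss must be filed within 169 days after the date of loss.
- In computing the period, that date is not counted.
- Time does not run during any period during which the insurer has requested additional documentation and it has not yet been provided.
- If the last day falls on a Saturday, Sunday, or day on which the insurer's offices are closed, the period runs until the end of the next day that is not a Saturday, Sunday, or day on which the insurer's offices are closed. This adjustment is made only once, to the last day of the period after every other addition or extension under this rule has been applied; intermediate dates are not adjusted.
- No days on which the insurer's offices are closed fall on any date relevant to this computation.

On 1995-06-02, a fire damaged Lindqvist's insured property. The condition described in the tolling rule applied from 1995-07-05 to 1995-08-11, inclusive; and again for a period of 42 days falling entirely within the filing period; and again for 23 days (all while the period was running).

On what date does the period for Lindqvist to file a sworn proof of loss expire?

169 days after 1995-06-02 is November 18, 1995.
From July 5, 1995 through August 11, 1995 inclusive is 38 days; tolling adds 38 days: November 18, 1995 + 38 days = December 26, 1995.
Tolling adds 42 days: December 26, 1995 + 42 days = February 6, 1996.
Tolling adds 23 days: February 6, 1996 + 23 days = February 29, 1996.
February 29, 1996 is a Thursday and not a day on which the insurer's offices are closed, so no extension applies.

February 29, 1996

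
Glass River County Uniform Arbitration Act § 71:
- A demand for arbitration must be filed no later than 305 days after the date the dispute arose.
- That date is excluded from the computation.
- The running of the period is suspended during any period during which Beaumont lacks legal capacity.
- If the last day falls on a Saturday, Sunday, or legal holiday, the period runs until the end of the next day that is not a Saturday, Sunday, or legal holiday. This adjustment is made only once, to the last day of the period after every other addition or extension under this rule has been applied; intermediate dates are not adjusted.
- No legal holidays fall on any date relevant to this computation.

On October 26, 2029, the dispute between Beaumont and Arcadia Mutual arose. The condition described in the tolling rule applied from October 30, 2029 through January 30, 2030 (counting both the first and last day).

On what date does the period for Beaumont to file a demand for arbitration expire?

November 28, 2030

305 days after October 26, 2029 is August 27, 2030.
From October 30, 2029 through January 30, 2030 inclusive is 93 days; tolling adds 93 days: August 27, 2030 + 93 days = November 28, 2030.
November 28, 2030 is a Thursday and not a legal holiday, so no extension applies.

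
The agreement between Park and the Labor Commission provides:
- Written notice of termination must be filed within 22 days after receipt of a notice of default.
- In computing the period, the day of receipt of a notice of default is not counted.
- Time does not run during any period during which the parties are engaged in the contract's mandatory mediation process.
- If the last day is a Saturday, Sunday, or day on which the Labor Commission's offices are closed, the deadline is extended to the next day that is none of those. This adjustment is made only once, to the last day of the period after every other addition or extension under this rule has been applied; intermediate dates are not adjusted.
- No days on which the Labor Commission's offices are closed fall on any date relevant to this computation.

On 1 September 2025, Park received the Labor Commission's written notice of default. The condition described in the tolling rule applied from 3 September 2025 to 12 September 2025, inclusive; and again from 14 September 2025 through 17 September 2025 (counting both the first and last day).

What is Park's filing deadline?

October 7, 2025

22 days after 1 September 2025 is September 23, 2025.
From September 3, 2025 through September 12, 2025 inclusive is 10 days; tolling adds 10 days: September 23, 2025 + 10 days = October 3, 2025.
From September 14, 2025 through September 17, 2025 inclusive is 4 days; tolling adds 4 days: October 3, 2025 + 4 days = October 7, 2025.
October 7, 2025 is a Tuesday and not a day on which the Labor Commission's offices are closed, so no extension applies.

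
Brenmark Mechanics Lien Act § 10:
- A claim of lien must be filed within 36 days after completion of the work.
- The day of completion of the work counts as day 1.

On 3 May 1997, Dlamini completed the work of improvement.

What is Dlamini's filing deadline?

Counting 3 May 1997 as day 1, day 36 is June 7, 1997.

June 7, 1997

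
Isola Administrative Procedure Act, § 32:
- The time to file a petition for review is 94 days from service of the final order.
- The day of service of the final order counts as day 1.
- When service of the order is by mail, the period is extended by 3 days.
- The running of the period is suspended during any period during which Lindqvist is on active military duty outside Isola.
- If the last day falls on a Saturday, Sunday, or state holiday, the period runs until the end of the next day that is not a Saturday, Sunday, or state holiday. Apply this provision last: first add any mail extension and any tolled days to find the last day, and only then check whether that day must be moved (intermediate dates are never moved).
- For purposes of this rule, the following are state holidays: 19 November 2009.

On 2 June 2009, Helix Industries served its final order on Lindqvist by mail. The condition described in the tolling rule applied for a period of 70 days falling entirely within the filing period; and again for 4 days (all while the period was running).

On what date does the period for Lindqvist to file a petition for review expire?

Counting 2 June 2009 as day 1, day 94 is September 3, 2009.
Service was by mail, adding 3 days: September 3, 2009 + 3 days = September 6, 2009.
Tolling adds 70 days: September 6, 2009 + 70 days = November 15, 2009.
Tolling adds 4 days: November 15, 2009 + 4 days = November 19, 2009.
November 19, 2009 is a listed holiday. The next qualifying day is November 20, 2009.

November 20, 2009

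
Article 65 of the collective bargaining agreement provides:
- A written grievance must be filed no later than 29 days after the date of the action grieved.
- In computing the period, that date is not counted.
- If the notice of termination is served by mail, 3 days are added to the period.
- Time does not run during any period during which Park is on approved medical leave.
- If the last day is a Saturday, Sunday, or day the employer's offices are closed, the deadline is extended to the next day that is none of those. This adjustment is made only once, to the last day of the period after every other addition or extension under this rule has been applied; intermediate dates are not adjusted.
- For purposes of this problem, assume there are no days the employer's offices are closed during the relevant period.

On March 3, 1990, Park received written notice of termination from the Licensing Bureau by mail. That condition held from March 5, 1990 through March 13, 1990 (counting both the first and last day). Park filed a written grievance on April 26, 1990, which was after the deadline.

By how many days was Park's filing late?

29 days after March 3, 1990 is April 1, 1990.
Service was by mail, adding 3 days: April 1, 1990 + 3 days = April 4, 1990.
From March 5, 1990 through March 13, 1990 inclusive is 9 days; tolling adds 9 days: April 4, 1990 + 9 days = April 13, 1990.
April 13, 1990 is a Friday and not a day the employer's offices are closed, so no extension applies.
The deadline is April 13, 1990; from April 13, 1990 to April 26, 1990 is 13 days.

13 days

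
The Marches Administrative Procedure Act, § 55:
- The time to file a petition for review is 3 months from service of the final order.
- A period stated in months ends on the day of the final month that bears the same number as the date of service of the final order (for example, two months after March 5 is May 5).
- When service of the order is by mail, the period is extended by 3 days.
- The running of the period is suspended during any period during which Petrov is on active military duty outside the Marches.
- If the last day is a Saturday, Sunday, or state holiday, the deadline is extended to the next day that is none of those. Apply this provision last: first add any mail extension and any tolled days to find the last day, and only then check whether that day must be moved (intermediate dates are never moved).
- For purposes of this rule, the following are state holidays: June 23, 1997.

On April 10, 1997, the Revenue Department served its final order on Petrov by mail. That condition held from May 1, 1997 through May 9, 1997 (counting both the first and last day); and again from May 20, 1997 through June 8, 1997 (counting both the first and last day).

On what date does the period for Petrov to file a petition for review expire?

3 months after April 10, 1997 is July 10, 1997.
Service was by mail, adding 3 days: July 10, 1997 + 3 days = July 13, 1997.
From May 1, 1997 through May 9, 1997 inclusive is 9 days; tolling adds 9 days: July 13, 1997 + 9 days = July 22, 1997.
From May 20, 1997 through June 8, 1997 inclusive is 20 days; tolling adds 20 days: July 22, 1997 + 20 days = August 11, 1997.
August 11, 1997 is a Monday and not a state holiday, so no extension applies.

August 11, 1997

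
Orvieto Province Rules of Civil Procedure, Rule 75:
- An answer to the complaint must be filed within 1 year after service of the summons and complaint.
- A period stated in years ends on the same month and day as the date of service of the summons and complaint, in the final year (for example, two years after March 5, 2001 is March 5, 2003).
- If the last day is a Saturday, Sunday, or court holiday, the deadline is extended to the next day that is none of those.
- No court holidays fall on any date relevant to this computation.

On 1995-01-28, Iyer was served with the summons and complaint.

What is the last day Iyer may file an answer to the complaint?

1 year after 1995-01-28 is January 28, 1996.
January 28, 1996 is Sunday. The next qualifying day is January 29, 1996.

January 29, 1996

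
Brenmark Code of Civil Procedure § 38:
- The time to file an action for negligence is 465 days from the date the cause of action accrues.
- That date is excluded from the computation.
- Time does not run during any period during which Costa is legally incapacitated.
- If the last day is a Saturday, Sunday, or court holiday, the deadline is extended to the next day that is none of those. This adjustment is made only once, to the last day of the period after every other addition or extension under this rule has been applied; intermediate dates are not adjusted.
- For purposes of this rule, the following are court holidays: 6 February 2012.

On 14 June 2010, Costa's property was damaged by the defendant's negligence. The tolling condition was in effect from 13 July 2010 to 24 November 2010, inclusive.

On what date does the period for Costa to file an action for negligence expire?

February 7, 2012

465 days after 14 June 2010 is September 22, 2011.
From July 13, 2010 through November 24, 2010 inclusive is 135 days; tolling adds 135 days: September 22, 2011 + 135 days = February 4, 2012.
February 4, 2012 is Saturday; February 5, 2012 is Sunday; February 6, 2012 is a listed holiday. The next qualifying day is February 7, 2012.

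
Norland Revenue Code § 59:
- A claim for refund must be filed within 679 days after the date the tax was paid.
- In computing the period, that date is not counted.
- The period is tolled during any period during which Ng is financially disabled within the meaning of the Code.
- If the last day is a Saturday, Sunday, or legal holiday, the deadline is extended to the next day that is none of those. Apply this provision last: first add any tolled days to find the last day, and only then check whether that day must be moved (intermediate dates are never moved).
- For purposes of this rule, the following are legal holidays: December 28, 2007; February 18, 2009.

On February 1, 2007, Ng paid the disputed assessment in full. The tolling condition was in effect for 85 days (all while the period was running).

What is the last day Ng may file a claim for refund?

March 6, 2009

679 days after February 1, 2007 is December 11, 2008.
Tolling adds 85 days: December 11, 2008 + 85 days = March 6, 2009.
March 6, 2009 is a Friday and not a legal holiday, so no extension applies.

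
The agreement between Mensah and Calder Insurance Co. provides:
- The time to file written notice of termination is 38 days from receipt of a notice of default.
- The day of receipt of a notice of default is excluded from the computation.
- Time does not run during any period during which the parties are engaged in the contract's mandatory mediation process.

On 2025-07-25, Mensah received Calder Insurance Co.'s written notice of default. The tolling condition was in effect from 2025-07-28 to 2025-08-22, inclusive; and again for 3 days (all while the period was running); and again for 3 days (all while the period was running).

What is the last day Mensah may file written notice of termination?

October 3, 2025

38 days after 2025-07-25 is September 1, 2025.
From July 28, 2025 through August 22, 2025 inclusive is 26 days; tolling adds 26 days: September 1, 2025 + 26 days = September 27, 2025.
Tolling adds 3 days: September 27, 2025 + 3 days = September 30, 2025.
Tolling adds 3 days: September 30, 2025 + 3 days = October 3, 2025.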